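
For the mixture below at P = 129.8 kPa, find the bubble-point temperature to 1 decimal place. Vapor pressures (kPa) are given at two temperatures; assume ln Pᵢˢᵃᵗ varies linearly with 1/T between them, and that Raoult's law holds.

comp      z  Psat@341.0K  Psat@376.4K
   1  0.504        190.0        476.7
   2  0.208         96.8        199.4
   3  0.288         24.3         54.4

Bubble-point temperature: ΣzᵢPᵢˢᵃᵗ(T) = P. Interpolate ln Pᵢˢᵃᵗ = aᵢ + bᵢ/T.
  T = 341.0 K: ΣzᵢPᵢˢᵃᵗ = 122.89 kPa
  T = 376.4 K: ΣzᵢPᵢˢᵃᵗ = 297.40 kPa
  T = 358.7 K: ΣzᵢPᵢˢᵃᵗ = 195.26 kPa
  T = 349.9 K: ΣzᵢPᵢˢᵃᵗ = 155.99 kPa
  T = 345.4 K: ΣzᵢPᵢˢᵃᵗ = 138.48 kPa
  T = 343.2 K: ΣzᵢPᵢˢᵃᵗ = 130.50 kPa
Interpolating between 341.0 K and 343.2 K gives T ≈ 343.0 K.

T = 343.0 K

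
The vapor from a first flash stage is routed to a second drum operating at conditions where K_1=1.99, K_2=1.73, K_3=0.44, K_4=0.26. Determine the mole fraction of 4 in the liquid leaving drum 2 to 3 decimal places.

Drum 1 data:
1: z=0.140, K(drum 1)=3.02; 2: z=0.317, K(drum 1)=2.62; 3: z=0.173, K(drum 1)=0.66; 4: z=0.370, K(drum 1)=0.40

Drum 1:
Let ψ₁ = V/F and solve Σ zᵢ(Kᵢ−1)/(1+ψ₁(Kᵢ−1)) = 0.
Check two-phase: ΣzᵢKᵢ = 1.516 > 1 and Σzᵢ/Kᵢ = 1.354 > 1, so g(0) = 0.516 > 0 and g(1) = -0.354 < 0.
Newton iteration, ψ₁⁰ = 0.56:
  ψ₁ = 0.560: g = -0.0050, g' = -0.687 → ψ₁ = 0.553
Converged at ψ₁ = 0.553.
Drum-1 compositions:
  1: x = 0.066, y = 0.200
  2: x = 0.167, y = 0.438
  3: x = 0.213, y = 0.141
  4: x = 0.554, y = 0.221
Drum-2 feed = drum-1 vapor: z₂ = (0.1998, 0.4382, 0.1406, 0.2214).
Drum 2:
Rachford–Rice: g(ψ₂) = Σ zᵢ(Kᵢ−1)/(1+ψ₂(Kᵢ−1)) = 0.
Check two-phase: ΣzᵢKᵢ = 1.275 > 1 and Σzᵢ/Kᵢ = 1.525 > 1, so g(0) = 0.275 > 0 and g(1) = -0.525 < 0.
Iterate (Newton) starting at ψ₂ = 0.5:
  ψ₂ = 0.500: g = -0.0028, g' = -0.603 → ψ₂ = 0.495
Converged at ψ₂ = 0.495.
  1: x = 0.134, y = 0.267
  2: x = 0.322, y = 0.557
  3: x = 0.195, y = 0.086
  4: x = 0.350, y = 0.091

x_4 (drum 2) = 0.350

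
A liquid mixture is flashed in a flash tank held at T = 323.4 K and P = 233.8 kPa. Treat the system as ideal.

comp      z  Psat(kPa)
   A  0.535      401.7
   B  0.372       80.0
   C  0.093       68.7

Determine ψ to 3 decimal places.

Raoult's law: Kᵢ = Pᵢˢᵃᵗ/P = Pᵢˢᵃᵗ/233.8.
  K_A = 401.7/233.8 = 1.71814, K_B = 80.0/233.8 = 0.34217, K_C = 68.7/233.8 = 0.29384
Material balance + equilibrium reduce to Σ zᵢ(Kᵢ−1)/(1+ψ(Kᵢ−1)) = 0.
Feasibility: ΣzᵢKᵢ = 1.074, Σzᵢ/Kᵢ = 1.715 — both > 1, two phases present.
Newton–Raphson from ψ = 0.42:
  ψ = 0.420: g = -0.1363, g' = -0.564 → ψ = 0.178
  ψ = 0.178: g = -0.0118, g' = -0.484 → ψ = 0.154
Converged at ψ = 0.154.

ψ = 0.154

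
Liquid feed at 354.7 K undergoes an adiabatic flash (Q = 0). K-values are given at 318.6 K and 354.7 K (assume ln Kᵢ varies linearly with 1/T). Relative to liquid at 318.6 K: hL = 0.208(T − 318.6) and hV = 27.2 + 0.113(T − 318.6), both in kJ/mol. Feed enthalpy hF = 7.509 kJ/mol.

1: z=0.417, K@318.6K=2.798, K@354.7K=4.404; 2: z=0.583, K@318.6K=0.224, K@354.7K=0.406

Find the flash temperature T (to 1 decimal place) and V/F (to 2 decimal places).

T = 322.5 K, V/F = 0.25

Adiabatic flash: solve Rachford–Rice at each trial T, then check hF = ψ·hV(T) + (1−ψ)·hL(T).
  T = 318.6 K: K = (2.798, 0.224), RR gives ψ = 0.213, H_out = 5.797 kJ/mol
  T = 354.7 K: K = (4.404, 0.406), RR gives ψ = 0.531, H_out = 20.125 kJ/mol
  T = 336.6 K: K = (3.551, 0.306), RR gives ψ = 0.372, H_out = 13.238 kJ/mol
  T = 327.6 K: K = (3.162, 0.263), RR gives ψ = 0.296, H_out = 9.676 kJ/mol
  T = 323.1 K: K = (2.977, 0.243), RR gives ψ = 0.256, H_out = 7.789 kJ/mol
  T = 320.9 K: K = (2.889, 0.234), RR gives ψ = 0.235, H_out = 6.831 kJ/mol
Linear interpolation between T = 320.9 (H_out = 6.831) and T = 323.1 (H_out = 7.789) on hF = 7.509 gives T ≈ 322.5 K, at which ψ = 0.25.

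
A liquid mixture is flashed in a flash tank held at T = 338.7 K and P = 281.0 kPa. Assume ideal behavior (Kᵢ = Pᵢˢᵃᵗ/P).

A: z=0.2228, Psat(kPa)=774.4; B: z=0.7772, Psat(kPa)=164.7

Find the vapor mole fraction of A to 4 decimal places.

y_A = 0.5257

Raoult's law: Kᵢ = Pᵢˢᵃᵗ/P = Pᵢˢᵃᵗ/281.0.
  K_A = 774.4/281.0 = 2.755872, K_B = 164.7/281.0 = 0.586121
Binary case is linear: z₁(K₁−1)(1+V/F(K₂−1)) + z₂(K₂−1)(1+V/F(K₁−1)) = 0
⇒ V/F = [z₁(K₁−1)+z₂(K₂−1)] / [−(K₁−1)(K₂−1)] = 0.06954/0.72672 = 0.0957
Compositions from xᵢ = zᵢ/(1+V/F(Kᵢ−1)), yᵢ = Kᵢxᵢ:
  A: x = 0.1907, y = 0.5257
  B: x = 0.8093, y = 0.4743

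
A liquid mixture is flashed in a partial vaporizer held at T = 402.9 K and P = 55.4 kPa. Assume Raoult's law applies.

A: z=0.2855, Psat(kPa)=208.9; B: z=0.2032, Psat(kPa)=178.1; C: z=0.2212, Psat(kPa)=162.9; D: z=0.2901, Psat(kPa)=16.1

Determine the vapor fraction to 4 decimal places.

ψ = 0.8755

Raoult's law: Kᵢ = Pᵢˢᵃᵗ/P = Pᵢˢᵃᵗ/55.4.
  K_A = 208.9/55.4 = 3.770758, K_B = 178.1/55.4 = 3.214801, K_C = 162.9/55.4 = 2.940433, K_D = 16.1/55.4 = 0.290614
Let ψ = V/F and solve Σ zᵢ(Kᵢ−1)/(1+ψ(Kᵢ−1)) = 0.
Feasibility: ΣzᵢKᵢ = 2.4645, Σzᵢ/Kᵢ = 1.2124 — both > 1, two phases present.
Iterate (Newton) starting at ψ = 0.5:
  ψ = 0.5000: g = 0.44413, g' = -1.1748 → ψ = 0.8781
  ψ = 0.8781: g = -0.00368, g' = -1.4414 → ψ = 0.8755
Converged at ψ = 0.8755.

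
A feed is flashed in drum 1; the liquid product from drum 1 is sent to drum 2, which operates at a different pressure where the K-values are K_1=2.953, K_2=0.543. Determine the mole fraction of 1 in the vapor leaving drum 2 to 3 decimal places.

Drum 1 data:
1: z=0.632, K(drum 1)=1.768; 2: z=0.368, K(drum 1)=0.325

y_1 (drum 2) = 0.560

Drum 1:
Material balance + equilibrium reduce to Σ zᵢ(Kᵢ−1)/(1+ψ₁(Kᵢ−1)) = 0.
g(0) = ΣzᵢKᵢ − 1 = 0.237 and g(1) = 1 − Σzᵢ/Kᵢ = -0.490, so a root lies in (0, 1).
Iterate (Newton) starting at ψ₁ = 0.7:
  ψ₁ = 0.700: g = -0.1552, g' = -0.760 → ψ₁ = 0.496
  ψ₁ = 0.496: g = -0.0218, g' = -0.574 → ψ₁ = 0.458
  ψ₁ = 0.458: g = -0.0004, g' = -0.555 → ψ₁ = 0.457
Converged at ψ₁ = 0.457.
Drum-1 compositions:
  1: x = 0.468, y = 0.827
  2: x = 0.532, y = 0.173
Drum-2 feed = drum-1 liquid: z₂ = (0.4678, 0.5322).
Drum 2:
Newton iteration, ψ₂⁰ = 0.66:
  ψ₂ = 0.660: g = 0.0508, g' = -0.568 → ψ₂ = 0.749
  ψ₂ = 0.749: g = 0.0009, g' = -0.551 → ψ₂ = 0.751
Converged at ψ₂ = 0.751.
  1: x = 0.190, y = 0.560
  2: x = 0.810, y = 0.440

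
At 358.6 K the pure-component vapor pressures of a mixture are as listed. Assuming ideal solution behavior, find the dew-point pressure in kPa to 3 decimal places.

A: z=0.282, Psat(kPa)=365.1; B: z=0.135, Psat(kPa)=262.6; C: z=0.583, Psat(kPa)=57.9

At the dew point ψ → 1, so Σzᵢ/Kᵢ = 1 with Kᵢ = Pᵢˢᵃᵗ/P ⇒ 1/P = Σzᵢ/Pᵢˢᵃᵗ.
1/P = 0.282/365.1 + 0.135/262.6 + 0.583/57.9 = 0.011356 ⇒ P = 88.063 kPa

Pdew = 88.063 kPa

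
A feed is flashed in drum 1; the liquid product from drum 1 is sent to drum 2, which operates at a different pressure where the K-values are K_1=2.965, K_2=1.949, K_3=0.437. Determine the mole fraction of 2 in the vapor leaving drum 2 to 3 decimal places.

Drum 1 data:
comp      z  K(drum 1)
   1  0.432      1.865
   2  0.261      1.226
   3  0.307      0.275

Drum 1:
Iterate (Newton) starting at ψ₁ = 0.4:
  ψ₁ = 0.400: g = 0.0182, g' = -0.510 → ψ₁ = 0.436
  ψ₁ = 0.436: g = -0.0003, g' = -0.526 → ψ₁ = 0.435
Converged at ψ₁ = 0.435.
Drum-1 compositions:
  1: x = 0.314, y = 0.585
  2: x = 0.238, y = 0.291
  3: x = 0.449, y = 0.123
Drum-2 feed = drum-1 liquid: z₂ = (0.3138, 0.2376, 0.4485).
Drum 2:
Iterate (Newton) starting at ψ₂ = 0.5:
  ψ₂ = 0.500: g = 0.1126, g' = -0.682 → ψ₂ = 0.665
  ψ₂ = 0.665: g = 0.0020, g' = -0.671 → ψ₂ = 0.668
Converged at ψ₂ = 0.668.
  1: x = 0.136, y = 0.402
  2: x = 0.145, y = 0.283
  3: x = 0.719, y = 0.314

y_2 (drum 2) = 0.283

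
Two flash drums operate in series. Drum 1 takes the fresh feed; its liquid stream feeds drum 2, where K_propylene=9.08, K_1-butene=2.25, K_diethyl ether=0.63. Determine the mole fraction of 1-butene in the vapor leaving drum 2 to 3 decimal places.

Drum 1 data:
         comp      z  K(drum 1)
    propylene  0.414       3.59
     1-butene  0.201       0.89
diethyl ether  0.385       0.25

y_1-butene (drum 2) = 0.234

Drum 1:
Rachford–Rice: g(ψ₁) = Σ zᵢ(Kᵢ−1)/(1+ψ₁(Kᵢ−1)) = 0.
Check two-phase: ΣzᵢKᵢ = 1.761 > 1 and Σzᵢ/Kᵢ = 1.881 > 1, so g(0) = 0.761 > 0 and g(1) = -0.881 < 0.
Iterate (Newton) starting at ψ₁ = 0.38:
  ψ₁ = 0.380: g = 0.1135, g' = -1.132 → ψ₁ = 0.480
  ψ₁ = 0.480: g = 0.0032, g' = -1.083 → ψ₁ = 0.483
Converged at ψ₁ = 0.483.
Drum-1 compositions:
  propylene: x = 0.184, y = 0.660
  1-butene: x = 0.212, y = 0.189
  diethyl ether: x = 0.604, y = 0.151
Drum-2 feed = drum-1 liquid: z₂ = (0.1839, 0.2123, 0.6038).
Drum 2:
Newton–Raphson from ψ₂ = 0.5:
  ψ₂ = 0.500: g = 0.1839, g' = -0.723 → ψ₂ = 0.755
  ψ₂ = 0.755: g = 0.0360, g' = -0.485 → ψ₂ = 0.829
  ψ₂ = 0.829: g = 0.0012, g' = -0.455 → ψ₂ = 0.831
Converged at ψ₂ = 0.831.
  propylene: x = 0.024, y = 0.216
  1-butene: x = 0.104, y = 0.234
  diethyl ether: x = 0.872, y = 0.549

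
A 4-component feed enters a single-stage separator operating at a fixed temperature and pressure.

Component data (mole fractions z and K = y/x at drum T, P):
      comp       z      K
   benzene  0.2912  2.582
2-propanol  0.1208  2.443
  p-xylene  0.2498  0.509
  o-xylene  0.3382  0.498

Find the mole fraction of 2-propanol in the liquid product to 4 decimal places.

x_2-propanol = 0.0735

Iterate (Newton) starting at ψ = 0.5:
  ψ = 0.5000: g = -0.03076, g' = -0.5698 → ψ = 0.4460
  ψ = 0.4460: g = 0.00035, g' = -0.5839 → ψ = 0.4466
Converged at ψ = 0.4466.
Compositions from xᵢ = zᵢ/(1+ψ(Kᵢ−1)), yᵢ = Kᵢxᵢ:
  benzene: x = 0.1706, y = 0.4406
  2-propanol: x = 0.0735, y = 0.1795
  p-xylene: x = 0.3200, y = 0.1629
  o-xylene: x = 0.4359, y = 0.2171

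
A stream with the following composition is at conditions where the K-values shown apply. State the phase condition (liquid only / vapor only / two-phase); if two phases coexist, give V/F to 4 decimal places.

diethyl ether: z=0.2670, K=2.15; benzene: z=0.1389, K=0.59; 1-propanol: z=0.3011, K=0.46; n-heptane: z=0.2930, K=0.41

liquid only

ΣzᵢKᵢ = 0.9146; Σzᵢ/Kᵢ = 1.7288.
Since ΣzᵢKᵢ < 1 the mixture is below its bubble point — single liquid phase.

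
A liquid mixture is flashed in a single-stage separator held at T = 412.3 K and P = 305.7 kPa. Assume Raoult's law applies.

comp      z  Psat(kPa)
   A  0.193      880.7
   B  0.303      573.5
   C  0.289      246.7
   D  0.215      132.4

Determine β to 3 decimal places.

Raoult's law: Kᵢ = Pᵢˢᵃᵗ/P = Pᵢˢᵃᵗ/305.7.
  K_A = 880.7/305.7 = 2.88093, K_B = 573.5/305.7 = 1.87602, K_C = 246.7/305.7 = 0.80700, K_D = 132.4/305.7 = 0.43310
Material balance + equilibrium reduce to Σ zᵢ(Kᵢ−1)/(1+β(Kᵢ−1)) = 0.
Check two-phase: ΣzᵢKᵢ = 1.451 > 1 and Σzᵢ/Kᵢ = 1.083 > 1, so g(0) = 0.451 > 0 and g(1) = -0.083 < 0.
Newton iteration, β⁰ = 0.67:
  β = 0.670: g = 0.0673, g' = -0.420 → β = 0.830
  β = 0.830: g = -0.0013, g' = -0.444 → β = 0.827
Converged at β = 0.827.

β = 0.827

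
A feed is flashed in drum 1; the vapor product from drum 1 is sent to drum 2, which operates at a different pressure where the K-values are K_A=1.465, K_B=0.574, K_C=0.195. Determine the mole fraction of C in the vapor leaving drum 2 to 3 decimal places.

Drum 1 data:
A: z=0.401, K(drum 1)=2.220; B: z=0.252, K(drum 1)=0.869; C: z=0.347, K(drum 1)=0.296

Drum 1:
Material balance + equilibrium reduce to Σ zᵢ(Kᵢ−1)/(1+ψ₁(Kᵢ−1)) = 0.
g(0) = ΣzᵢKᵢ − 1 = 0.212 and g(1) = 1 − Σzᵢ/Kᵢ = -0.643, so a root lies in (0, 1).
Newton–Raphson from ψ₁ = 0.5:
  ψ₁ = 0.500: g = -0.1085, g' = -0.645 → ψ₁ = 0.332
  ψ₁ = 0.332: g = -0.0050, g' = -0.600 → ψ₁ = 0.323
Converged at ψ₁ = 0.323.
Drum-1 compositions:
  A: x = 0.288, y = 0.638
  B: x = 0.263, y = 0.229
  C: x = 0.449, y = 0.133
Drum-2 feed = drum-1 vapor: z₂ = (0.6383, 0.2287, 0.1330).
Drum 2:
Let ψ₂ = V/F and solve Σ zᵢ(Kᵢ−1)/(1+ψ₂(Kᵢ−1)) = 0.
Feasibility: ΣzᵢKᵢ = 1.092, Σzᵢ/Kᵢ = 1.516 — both > 1, two phases present.
Iterate (Newton) starting at ψ₂ = 0.5:
  ψ₂ = 0.500: g = -0.0621, g' = -0.399 → ψ₂ = 0.344
  ψ₂ = 0.344: g = -0.0064, g' = -0.325 → ψ₂ = 0.325
  ψ₂ = 0.325: g = -0.0001, g' = -0.318 → ψ₂ = 0.324
Converged at ψ₂ = 0.324.
  A: x = 0.555, y = 0.813
  B: x = 0.265, y = 0.152
  C: x = 0.180, y = 0.035

y_C (drum 2) = 0.035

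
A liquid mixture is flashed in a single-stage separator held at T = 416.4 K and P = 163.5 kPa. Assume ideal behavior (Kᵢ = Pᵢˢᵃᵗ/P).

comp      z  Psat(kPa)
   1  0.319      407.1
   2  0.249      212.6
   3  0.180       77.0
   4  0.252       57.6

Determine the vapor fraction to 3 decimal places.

Raoult's law: Kᵢ = Pᵢˢᵃᵗ/P = Pᵢˢᵃᵗ/163.5.
  K_1 = 407.1/163.5 = 2.48991, K_2 = 212.6/163.5 = 1.30031, K_3 = 77.0/163.5 = 0.47095, K_4 = 57.6/163.5 = 0.35229
Rachford–Rice: g(ψ) = Σ zᵢ(Kᵢ−1)/(1+ψ(Kᵢ−1)) = 0.
Feasibility: ΣzᵢKᵢ = 1.292, Σzᵢ/Kᵢ = 1.417 — both > 1, two phases present.
Newton–Raphson from ψ = 0.63:
  ψ = 0.630: g = -0.1105, g' = -0.619 → ψ = 0.452
  ψ = 0.452: g = -0.0058, g' = -0.569 → ψ = 0.441
Converged at ψ = 0.441.

ψ = 0.441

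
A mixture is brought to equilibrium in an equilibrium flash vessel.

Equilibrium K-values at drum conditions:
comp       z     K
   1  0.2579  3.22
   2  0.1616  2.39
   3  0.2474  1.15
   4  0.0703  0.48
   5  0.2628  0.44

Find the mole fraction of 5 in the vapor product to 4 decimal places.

Material balance + equilibrium reduce to Σ zᵢ(Kᵢ−1)/(1+ψ(Kᵢ−1)) = 0.
g(0) = ΣzᵢKᵢ − 1 = 0.6505 and g(1) = 1 − Σzᵢ/Kᵢ = -0.1066, so a root lies in (0, 1).
Newton–Raphson from ψ = 0.5:
  ψ = 0.5000: g = 0.18459, g' = -0.5927 → ψ = 0.8114
  ψ = 0.8114: g = 0.01004, g' = -0.5691 → ψ = 0.8291
  ψ = 0.8291: g = -0.00005, g' = -0.5752 → ψ = 0.8290
Converged at ψ = 0.8290.
Compositions from xᵢ = zᵢ/(1+ψ(Kᵢ−1)), yᵢ = Kᵢxᵢ:
  1: x = 0.0908, y = 0.2924
  2: x = 0.0751, y = 0.1794
  3: x = 0.2200, y = 0.2530
  4: x = 0.1236, y = 0.0593
  5: x = 0.4905, y = 0.2158

y_5 = 0.2158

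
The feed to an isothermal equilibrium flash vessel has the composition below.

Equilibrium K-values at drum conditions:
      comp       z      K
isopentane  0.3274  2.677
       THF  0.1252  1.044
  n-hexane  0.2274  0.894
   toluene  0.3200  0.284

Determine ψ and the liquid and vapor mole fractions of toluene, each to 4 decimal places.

Let ψ = V/F and solve Σ zᵢ(Kᵢ−1)/(1+ψ(Kᵢ−1)) = 0.
g(0) = ΣzᵢKᵢ − 1 = 0.3013 and g(1) = 1 − Σzᵢ/Kᵢ = -0.6233, so a root lies in (0, 1).
Newton–Raphson from ψ = 0.5:
  ψ = 0.5000: g = -0.07831, g' = -0.6735 → ψ = 0.3837
  ψ = 0.3837: g = -0.00156, g' = -0.6558 → ψ = 0.3814
Converged at ψ = 0.3814.
Compositions from xᵢ = zᵢ/(1+ψ(Kᵢ−1)), yᵢ = Kᵢxᵢ:
  isopentane: x = 0.1997, y = 0.5346
  THF: x = 0.1231, y = 0.1286
  n-hexane: x = 0.2370, y = 0.2119
  toluene: x = 0.4402, y = 0.1250

ψ = 0.3814, x_toluene = 0.4402, y_toluene = 0.1250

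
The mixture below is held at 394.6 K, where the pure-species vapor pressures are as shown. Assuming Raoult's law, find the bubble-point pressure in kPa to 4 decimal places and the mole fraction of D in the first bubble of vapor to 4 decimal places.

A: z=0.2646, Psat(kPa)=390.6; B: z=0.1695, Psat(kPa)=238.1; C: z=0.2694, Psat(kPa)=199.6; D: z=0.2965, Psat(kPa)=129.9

Pbub = 235.9983 kPa, y_D = 0.1632

At the bubble point ψ → 0, so ΣzᵢKᵢ = 1 with Kᵢ = Pᵢˢᵃᵗ/P ⇒ P = ΣzᵢPᵢˢᵃᵗ.
P = 0.2646·390.6 + 0.1695·238.1 + 0.2694·199.6 + 0.2965·129.9 = 235.9983 kPa
yᵢ = zᵢPᵢˢᵃᵗ/P ⇒ y_D = 0.2965·129.9/235.9983 = 0.1632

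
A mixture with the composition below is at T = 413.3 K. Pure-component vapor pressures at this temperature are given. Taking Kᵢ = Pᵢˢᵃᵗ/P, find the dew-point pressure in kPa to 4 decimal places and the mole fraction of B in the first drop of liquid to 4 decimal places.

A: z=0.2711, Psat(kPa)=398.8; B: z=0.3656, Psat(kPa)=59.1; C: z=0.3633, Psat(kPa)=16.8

At the dew point ψ → 1, so Σzᵢ/Kᵢ = 1 with Kᵢ = Pᵢˢᵃᵗ/P ⇒ 1/P = Σzᵢ/Pᵢˢᵃᵗ.
1/P = 0.2711/398.8 + 0.3656/59.1 + 0.3633/16.8 = 0.0284909 ⇒ P = 35.0989 kPa
xᵢ = zᵢP/Pᵢˢᵃᵗ ⇒ x_B = 0.3656·35.0989/59.1 = 0.2171

Pdew = 35.0989 kPa, x_B = 0.2171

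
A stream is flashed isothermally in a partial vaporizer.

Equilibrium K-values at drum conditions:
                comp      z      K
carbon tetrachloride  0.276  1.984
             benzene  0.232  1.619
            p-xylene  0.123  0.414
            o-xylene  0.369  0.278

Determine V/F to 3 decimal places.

Rachford–Rice: g(V/F) = Σ zᵢ(Kᵢ−1)/(1+V/F(Kᵢ−1)) = 0.
g(0) = ΣzᵢKᵢ − 1 = 0.077 and g(1) = 1 − Σzᵢ/Kᵢ = -0.907, so a root lies in (0, 1).
Newton–Raphson from V/F = 0.5:
  V/F = 0.500: g = -0.2272, g' = -0.727 → V/F = 0.188
  V/F = 0.188: g = -0.0313, g' = -0.572 → V/F = 0.133
Converged at V/F = 0.133.

V/F = 0.133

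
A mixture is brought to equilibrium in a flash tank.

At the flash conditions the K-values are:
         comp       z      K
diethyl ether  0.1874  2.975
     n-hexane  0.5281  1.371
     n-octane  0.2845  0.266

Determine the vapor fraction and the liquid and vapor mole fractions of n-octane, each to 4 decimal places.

ψ = 0.5344, x_n-octane = 0.4681, y_n-octane = 0.1245

Rachford–Rice: g(ψ) = Σ zᵢ(Kᵢ−1)/(1+ψ(Kᵢ−1)) = 0.
Feasibility: ΣzᵢKᵢ = 1.3572, Σzᵢ/Kᵢ = 1.5177 — both > 1, two phases present.
Iterate (Newton) starting at ψ = 0.5:
  ψ = 0.5000: g = 0.02160, g' = -0.6193 → ψ = 0.5349
  ψ = 0.5349: g = -0.00033, g' = -0.6389 → ψ = 0.5344
Converged at ψ = 0.5344.
Compositions from xᵢ = zᵢ/(1+ψ(Kᵢ−1)), yᵢ = Kᵢxᵢ:
  diethyl ether: x = 0.0912, y = 0.2712
  n-hexane: x = 0.4407, y = 0.6042
  n-octane: x = 0.4681, y = 0.1245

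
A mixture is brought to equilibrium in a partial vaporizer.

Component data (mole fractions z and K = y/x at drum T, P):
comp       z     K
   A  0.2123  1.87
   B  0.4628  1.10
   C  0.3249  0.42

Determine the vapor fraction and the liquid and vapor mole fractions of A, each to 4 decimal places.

Rachford–Rice: g(ψ) = Σ zᵢ(Kᵢ−1)/(1+ψ(Kᵢ−1)) = 0.
Feasibility: ΣzᵢKᵢ = 1.0425, Σzᵢ/Kᵢ = 1.3078 — both > 1, two phases present.
Newton iteration, ψ⁰ = 0.31:
  ψ = 0.3100: g = -0.03939, g' = -0.2665 → ψ = 0.1622
  ψ = 0.1622: g = -0.00060, g' = -0.2611 → ψ = 0.1599
Converged at ψ = 0.1599.
Compositions from xᵢ = zᵢ/(1+ψ(Kᵢ−1)), yᵢ = Kᵢxᵢ:
  A: x = 0.1864, y = 0.3485
  B: x = 0.4555, y = 0.5011
  C: x = 0.3581, y = 0.1504

ψ = 0.1599, x_A = 0.1864, y_A = 0.3485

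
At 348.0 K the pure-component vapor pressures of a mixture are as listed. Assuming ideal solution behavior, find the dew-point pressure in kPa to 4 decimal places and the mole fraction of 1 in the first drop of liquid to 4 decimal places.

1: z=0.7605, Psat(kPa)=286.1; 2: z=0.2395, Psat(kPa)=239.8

At the dew point ψ → 1, so Σzᵢ/Kᵢ = 1 with Kᵢ = Pᵢˢᵃᵗ/P ⇒ 1/P = Σzᵢ/Pᵢˢᵃᵗ.
1/P = 0.7605/286.1 + 0.2395/239.8 = 0.0036569 ⇒ P = 273.4549 kPa
xᵢ = zᵢP/Pᵢˢᵃᵗ ⇒ x_1 = 0.7605·273.4549/286.1 = 0.7269

Pdew = 273.4549 kPa, x_1 = 0.7269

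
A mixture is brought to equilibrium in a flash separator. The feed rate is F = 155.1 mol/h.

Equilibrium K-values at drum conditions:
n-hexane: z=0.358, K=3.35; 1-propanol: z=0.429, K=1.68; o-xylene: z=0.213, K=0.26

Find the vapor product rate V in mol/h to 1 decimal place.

V = 137.1 mol/h

Material balance + equilibrium reduce to Σ zᵢ(Kᵢ−1)/(1+V/F(Kᵢ−1)) = 0.
Feasibility: ΣzᵢKᵢ = 1.975, Σzᵢ/Kᵢ = 1.181 — both > 1, two phases present.
Iterate (Newton) starting at V/F = 0.5:
  V/F = 0.500: g = 0.3543, g' = -0.822 → V/F = 0.931
  V/F = 0.931: g = -0.0640, g' = -1.474 → V/F = 0.887
  V/F = 0.887: g = -0.0046, g' = -1.275 → V/F = 0.884
Converged at V/F = 0.884.
Then V = V/F·F = 0.8839·155.1 = 137.1 mol/h and L = F − V = 18.0 mol/h.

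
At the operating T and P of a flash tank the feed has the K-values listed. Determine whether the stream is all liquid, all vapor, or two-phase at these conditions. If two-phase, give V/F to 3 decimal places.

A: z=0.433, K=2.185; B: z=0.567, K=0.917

ΣzᵢKᵢ = 1.466; Σzᵢ/Kᵢ = 0.816.
Since Σzᵢ/Kᵢ < 1 the mixture is above its dew point — single vapor phase.

all vapor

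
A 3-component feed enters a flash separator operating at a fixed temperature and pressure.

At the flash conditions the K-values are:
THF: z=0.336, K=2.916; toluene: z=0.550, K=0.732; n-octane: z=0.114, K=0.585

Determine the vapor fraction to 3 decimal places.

Let ψ = V/F and solve Σ zᵢ(Kᵢ−1)/(1+ψ(Kᵢ−1)) = 0.
Feasibility: ΣzᵢKᵢ = 1.449, Σzᵢ/Kᵢ = 1.061 — both > 1, two phases present.
Newton–Raphson from ψ = 0.5:
  ψ = 0.500: g = 0.0989, g' = -0.406 → ψ = 0.744
  ψ = 0.744: g = 0.0129, g' = -0.312 → ψ = 0.785
  ψ = 0.785: g = 0.0002, g' = -0.303 → ψ = 0.786
Converged at ψ = 0.786.

ψ = 0.786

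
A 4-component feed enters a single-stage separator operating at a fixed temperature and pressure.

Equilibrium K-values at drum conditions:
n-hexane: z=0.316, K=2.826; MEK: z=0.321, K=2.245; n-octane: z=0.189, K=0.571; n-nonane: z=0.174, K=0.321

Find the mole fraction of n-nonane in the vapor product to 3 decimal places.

y_n-nonane = 0.136

Material balance + equilibrium reduce to Σ zᵢ(Kᵢ−1)/(1+ψ(Kᵢ−1)) = 0.
Feasibility: ΣzᵢKᵢ = 1.777, Σzᵢ/Kᵢ = 1.128 — both > 1, two phases present.
Newton iteration, ψ⁰ = 0.5:
  ψ = 0.500: g = 0.2658, g' = -0.717 → ψ = 0.871
  ψ = 0.871: g = -0.0039, g' = -0.840 → ψ = 0.866
Converged at ψ = 0.866.
Compositions from xᵢ = zᵢ/(1+ψ(Kᵢ−1)), yᵢ = Kᵢxᵢ:
  n-hexane: x = 0.122, y = 0.346
  MEK: x = 0.154, y = 0.347
  n-octane: x = 0.301, y = 0.172
  n-nonane: x = 0.422, y = 0.136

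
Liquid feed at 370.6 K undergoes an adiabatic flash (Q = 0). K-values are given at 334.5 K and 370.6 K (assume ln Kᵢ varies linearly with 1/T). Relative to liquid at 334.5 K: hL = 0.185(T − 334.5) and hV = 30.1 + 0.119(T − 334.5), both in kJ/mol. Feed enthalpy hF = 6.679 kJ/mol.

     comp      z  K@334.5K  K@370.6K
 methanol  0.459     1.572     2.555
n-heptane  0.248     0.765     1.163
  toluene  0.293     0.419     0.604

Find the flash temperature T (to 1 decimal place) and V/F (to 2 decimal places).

Adiabatic flash: solve Rachford–Rice at each trial T, then check hF = ψ·hV(T) + (1−ψ)·hL(T).
  T = 334.5 K: K = (1.572, 0.765, 0.419), RR gives ψ = 0.130, H_out = 3.927 kJ/mol
  T = 370.6 K: K = (2.555, 1.163, 0.604), RR gives ψ = 1.000, H_out = 34.396 kJ/mol
  T = 352.6 K: K = (2.031, 0.954, 0.508), RR gives ψ = 0.828, H_out = 27.295 kJ/mol
  T = 343.6 K: K = (1.794, 0.857, 0.463), RR gives ψ = 0.524, H_out = 17.144 kJ/mol
  T = 339.1 K: K = (1.682, 0.811, 0.441), RR gives ψ = 0.346, H_out = 11.160 kJ/mol
  T = 336.8 K: K = (1.626, 0.788, 0.430), RR gives ψ = 0.244, H_out = 7.720 kJ/mol
  T = 335.6 K: K = (1.598, 0.776, 0.424), RR gives ψ = 0.186, H_out = 5.790 kJ/mol
  T = 336.2 K: K = (1.612, 0.782, 0.427), RR gives ψ = 0.215, H_out = 6.768 kJ/mol
Linear interpolation between T = 335.6 (H_out = 5.790) and T = 336.2 (H_out = 6.768) on hF = 6.679 gives T ≈ 336.1 K, at which ψ = 0.21.

T = 336.1 K, V/F = 0.21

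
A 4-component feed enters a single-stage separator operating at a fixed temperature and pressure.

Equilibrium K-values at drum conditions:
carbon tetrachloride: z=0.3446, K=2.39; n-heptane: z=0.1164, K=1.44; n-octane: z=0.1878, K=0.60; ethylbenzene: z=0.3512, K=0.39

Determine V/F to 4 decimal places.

V/F = 0.3621

Material balance + equilibrium reduce to Σ zᵢ(Kᵢ−1)/(1+V/F(Kᵢ−1)) = 0.
Check two-phase: ΣzᵢKᵢ = 1.2409 > 1 and Σzᵢ/Kᵢ = 1.4385 > 1, so g(0) = 0.2409 > 0 and g(1) = -0.4385 < 0.
Iterate (Newton) starting at V/F = 0.5:
  V/F = 0.5000: g = -0.07757, g' = -0.5644 → V/F = 0.3625
  V/F = 0.3625: g = -0.00026, g' = -0.5677 → V/F = 0.3621
Converged at V/F = 0.3621.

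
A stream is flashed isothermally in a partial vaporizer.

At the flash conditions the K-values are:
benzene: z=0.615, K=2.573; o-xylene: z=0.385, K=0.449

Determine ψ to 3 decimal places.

Newton iteration, ψ⁰ = 0.39:
  ψ = 0.390: g = 0.3294, g' = -0.774 → ψ = 0.815
  ψ = 0.815: g = 0.0386, g' = -0.677 → ψ = 0.872
  ψ = 0.872: g = -0.0007, g' = -0.704 → ψ = 0.871
Converged at ψ = 0.871.

ψ = 0.871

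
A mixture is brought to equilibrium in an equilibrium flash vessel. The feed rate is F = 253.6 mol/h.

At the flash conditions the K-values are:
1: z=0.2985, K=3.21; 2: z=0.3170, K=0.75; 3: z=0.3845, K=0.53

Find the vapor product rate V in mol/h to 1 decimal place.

Newton–Raphson from ψ = 0.5:
  ψ = 0.5000: g = -0.01341, g' = -0.5000 → ψ = 0.4732
  ψ = 0.4732: g = 0.00019, g' = -0.5143 → ψ = 0.4735
Converged at ψ = 0.4735.
Then V = ψ·F = 0.4735·253.6 = 120.1 mol/h and L = F − V = 133.5 mol/h.

V = 120.1 mol/h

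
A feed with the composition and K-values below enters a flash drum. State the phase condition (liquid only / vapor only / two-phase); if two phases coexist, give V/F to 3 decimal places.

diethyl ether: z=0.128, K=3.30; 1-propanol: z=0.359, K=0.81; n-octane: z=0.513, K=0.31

liquid only

ΣzᵢKᵢ = 0.872; Σzᵢ/Kᵢ = 2.137.
Since ΣzᵢKᵢ < 1 the mixture is below its bubble point — single liquid phase.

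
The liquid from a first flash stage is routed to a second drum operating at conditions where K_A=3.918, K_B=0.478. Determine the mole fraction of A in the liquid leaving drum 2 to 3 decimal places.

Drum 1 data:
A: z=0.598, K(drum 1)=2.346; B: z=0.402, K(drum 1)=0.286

x_A (drum 2) = 0.152

Drum 1:
Material balance + equilibrium reduce to Σ zᵢ(Kᵢ−1)/(1+ψ₁(Kᵢ−1)) = 0.
Feasibility: ΣzᵢKᵢ = 1.518, Σzᵢ/Kᵢ = 1.660 — both > 1, two phases present.
Binary case is linear: z₁(K₁−1)(1+ψ₁(K₂−1)) + z₂(K₂−1)(1+ψ₁(K₁−1)) = 0
⇒ ψ₁ = [z₁(K₁−1)+z₂(K₂−1)] / [−(K₁−1)(K₂−1)] = 0.5179/0.9610 = 0.539
Drum-1 compositions:
  A: x = 0.347, y = 0.813
  B: x = 0.653, y = 0.187
Drum-2 feed = drum-1 liquid: z₂ = (0.3466, 0.6534).
Drum 2:
Rachford–Rice: g(ψ₂) = Σ zᵢ(Kᵢ−1)/(1+ψ₂(Kᵢ−1)) = 0.
Feasibility: ΣzᵢKᵢ = 1.670, Σzᵢ/Kᵢ = 1.455 — both > 1, two phases present.
Binary case is linear: z₁(K₁−1)(1+ψ₂(K₂−1)) + z₂(K₂−1)(1+ψ₂(K₁−1)) = 0
⇒ ψ₂ = [z₁(K₁−1)+z₂(K₂−1)] / [−(K₁−1)(K₂−1)] = 0.6703/1.5232 = 0.440
  A: x = 0.152, y = 0.595
  B: x = 0.848, y = 0.405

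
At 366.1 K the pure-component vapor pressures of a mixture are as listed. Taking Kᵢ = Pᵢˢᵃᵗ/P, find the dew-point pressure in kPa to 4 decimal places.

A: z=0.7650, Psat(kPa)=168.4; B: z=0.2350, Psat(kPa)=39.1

At the dew point ψ → 1, so Σzᵢ/Kᵢ = 1 with Kᵢ = Pᵢˢᵃᵗ/P ⇒ 1/P = Σzᵢ/Pᵢˢᵃᵗ.
1/P = 0.7650/168.4 + 0.2350/39.1 = 0.0105530 ⇒ P = 94.7599 kPa

Pdew = 94.7599 kPa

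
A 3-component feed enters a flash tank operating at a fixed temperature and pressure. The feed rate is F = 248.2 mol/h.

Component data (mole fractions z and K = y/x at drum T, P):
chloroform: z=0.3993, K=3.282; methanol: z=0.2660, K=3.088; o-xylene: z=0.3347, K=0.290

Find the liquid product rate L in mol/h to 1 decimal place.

L = 53.4 mol/h

Material balance + equilibrium reduce to Σ zᵢ(Kᵢ−1)/(1+β(Kᵢ−1)) = 0.
Check two-phase: ΣzᵢKᵢ = 2.2290 > 1 and Σzᵢ/Kᵢ = 1.3619 > 1, so g(0) = 1.2290 > 0 and g(1) = -0.3619 < 0.
Newton–Raphson from β = 0.5:
  β = 0.5000: g = 0.32889, g' = -1.1368 → β = 0.7893
  β = 0.7893: g = -0.00558, g' = -1.3035 → β = 0.7850
Converged at β = 0.7850.
Then V = β·F = 0.7850·248.2 = 194.8 mol/h and L = F − V = 53.4 mol/h.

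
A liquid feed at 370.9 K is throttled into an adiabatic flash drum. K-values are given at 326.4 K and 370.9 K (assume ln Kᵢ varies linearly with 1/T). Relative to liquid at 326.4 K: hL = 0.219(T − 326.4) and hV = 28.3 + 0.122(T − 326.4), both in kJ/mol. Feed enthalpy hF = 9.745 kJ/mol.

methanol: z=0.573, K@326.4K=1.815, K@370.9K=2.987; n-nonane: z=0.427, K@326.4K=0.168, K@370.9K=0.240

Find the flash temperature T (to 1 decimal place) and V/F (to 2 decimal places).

T = 335.3 K, V/F = 0.28

Adiabatic flash: solve Rachford–Rice at each trial T, then check hF = ψ·hV(T) + (1−ψ)·hL(T).
  T = 326.4 K: K = (1.815, 0.168), RR gives ψ = 0.165, H_out = 4.663 kJ/mol
  T = 370.9 K: K = (2.987, 0.240), RR gives ψ = 0.539, H_out = 22.674 kJ/mol
  T = 348.6 K: K = (2.364, 0.203), RR gives ψ = 0.406, H_out = 15.477 kJ/mol
  T = 337.5 K: K = (2.081, 0.185), RR gives ψ = 0.308, H_out = 10.819 kJ/mol
  T = 331.9 K: K = (1.944, 0.176), RR gives ψ = 0.244, H_out = 7.968 kJ/mol
  T = 334.7 K: K = (2.012, 0.181), RR gives ψ = 0.278, H_out = 9.448 kJ/mol
  T = 336.1 K: K = (2.046, 0.183), RR gives ψ = 0.293, H_out = 10.146 kJ/mol
Linear interpolation between T = 334.7 (H_out = 9.448) and T = 336.1 (H_out = 10.146) on hF = 9.745 gives T ≈ 335.3 K, at which ψ = 0.28.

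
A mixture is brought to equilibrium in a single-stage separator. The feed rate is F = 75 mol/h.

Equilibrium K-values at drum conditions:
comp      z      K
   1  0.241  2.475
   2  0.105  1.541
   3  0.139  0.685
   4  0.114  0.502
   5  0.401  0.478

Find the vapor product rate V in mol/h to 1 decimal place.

V = 12.5 mol/h

Material balance + equilibrium reduce to Σ zᵢ(Kᵢ−1)/(1+V/F(Kᵢ−1)) = 0.
g(0) = ΣzᵢKᵢ − 1 = 0.102 and g(1) = 1 − Σzᵢ/Kᵢ = -0.434, so a root lies in (0, 1).
Newton iteration, V/F⁰ = 0.5:
  V/F = 0.500: g = -0.1615, g' = -0.462 → V/F = 0.151
  V/F = 0.151: g = 0.0088, g' = -0.554 → V/F = 0.167
Converged at V/F = 0.167.
Then V = V/F·F = 0.1668·75 = 12.5 mol/h and L = F − V = 62.5 mol/h.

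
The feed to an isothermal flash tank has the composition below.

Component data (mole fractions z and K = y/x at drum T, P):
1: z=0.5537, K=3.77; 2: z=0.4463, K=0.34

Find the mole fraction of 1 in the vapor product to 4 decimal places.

Material balance + equilibrium reduce to Σ zᵢ(Kᵢ−1)/(1+ψ(Kᵢ−1)) = 0.
g(0) = ΣzᵢKᵢ − 1 = 1.2392 and g(1) = 1 − Σzᵢ/Kᵢ = -0.4595, so a root lies in (0, 1).
Binary case is linear: z₁(K₁−1)(1+ψ(K₂−1)) + z₂(K₂−1)(1+ψ(K₁−1)) = 0
⇒ ψ = [z₁(K₁−1)+z₂(K₂−1)] / [−(K₁−1)(K₂−1)] = 1.23919/1.82820 = 0.6778
Compositions from xᵢ = zᵢ/(1+ψ(Kᵢ−1)), yᵢ = Kᵢxᵢ:
  1: x = 0.1924, y = 0.7254
  2: x = 0.8076, y = 0.2746

y_1 = 0.7254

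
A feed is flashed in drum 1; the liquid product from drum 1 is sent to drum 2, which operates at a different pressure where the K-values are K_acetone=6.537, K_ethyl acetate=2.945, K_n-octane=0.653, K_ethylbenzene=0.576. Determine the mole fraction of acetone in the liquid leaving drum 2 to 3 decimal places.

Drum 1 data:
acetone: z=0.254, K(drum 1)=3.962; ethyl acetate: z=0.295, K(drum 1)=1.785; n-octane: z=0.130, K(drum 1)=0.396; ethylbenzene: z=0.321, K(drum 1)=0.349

x_acetone (drum 2) = 0.026

Drum 1:
Let ψ₁ = V/F and solve Σ zᵢ(Kᵢ−1)/(1+ψ₁(Kᵢ−1)) = 0.
Feasibility: ΣzᵢKᵢ = 1.696, Σzᵢ/Kᵢ = 1.477 — both > 1, two phases present.
Iterate (Newton) starting at ψ₁ = 0.5:
  ψ₁ = 0.500: g = 0.0472, g' = -0.852 → ψ₁ = 0.555
  ψ₁ = 0.555: g = 0.0002, g' = -0.848 → ψ₁ = 0.556
Converged at ψ₁ = 0.556.
Drum-1 compositions:
  acetone: x = 0.096, y = 0.380
  ethyl acetate: x = 0.205, y = 0.367
  n-octane: x = 0.196, y = 0.077
  ethylbenzene: x = 0.503, y = 0.176
Drum-2 feed = drum-1 liquid: z₂ = (0.0960, 0.2054, 0.1957, 0.5029).
Drum 2:
Rachford–Rice: g(ψ₂) = Σ zᵢ(Kᵢ−1)/(1+ψ₂(Kᵢ−1)) = 0.
Check two-phase: ΣzᵢKᵢ = 1.650 > 1 and Σzᵢ/Kᵢ = 1.257 > 1, so g(0) = 0.650 > 0 and g(1) = -0.257 < 0.
Newton iteration, ψ₂⁰ = 0.37:
  ψ₂ = 0.370: g = 0.0759, g' = -0.738 → ψ₂ = 0.473
  ψ₂ = 0.473: g = 0.0071, g' = -0.611 → ψ₂ = 0.484
  ψ₂ = 0.484: g = 0.0001, g' = -0.600 → ψ₂ = 0.485
Converged at ψ₂ = 0.485.
  acetone: x = 0.026, y = 0.170
  ethyl acetate: x = 0.106, y = 0.311
  n-octane: x = 0.235, y = 0.154
  ethylbenzene: x = 0.633, y = 0.365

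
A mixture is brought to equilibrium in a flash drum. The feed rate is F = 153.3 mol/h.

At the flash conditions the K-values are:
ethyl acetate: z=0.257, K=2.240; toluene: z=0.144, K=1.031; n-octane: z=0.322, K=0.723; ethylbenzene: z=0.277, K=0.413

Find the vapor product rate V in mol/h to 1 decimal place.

Rachford–Rice: g(β) = Σ zᵢ(Kᵢ−1)/(1+β(Kᵢ−1)) = 0.
Check two-phase: ΣzᵢKᵢ = 1.071 > 1 and Σzᵢ/Kᵢ = 1.370 > 1, so g(0) = 0.071 > 0 and g(1) = -0.370 < 0.
Newton iteration, β⁰ = 0.55:
  β = 0.550: g = -0.1515, g' = -0.382 → β = 0.154
Converged at β = 0.154.
Then V = β·F = 0.1542·153.3 = 23.6 mol/h and L = F − V = 129.7 mol/h.

V = 23.6 mol/h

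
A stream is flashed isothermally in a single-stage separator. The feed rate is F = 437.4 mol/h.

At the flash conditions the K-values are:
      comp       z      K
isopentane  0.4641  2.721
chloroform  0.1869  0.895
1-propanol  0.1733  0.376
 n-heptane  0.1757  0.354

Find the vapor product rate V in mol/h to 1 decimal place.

V = 271.0 mol/h

Iterate (Newton) starting at V/F = 0.5:
  V/F = 0.5000: g = 0.08376, g' = -0.7019 → V/F = 0.6193
  V/F = 0.6193: g = 0.00019, g' = -0.7074 → V/F = 0.6196
Converged at V/F = 0.6196.
Then V = V/F·F = 0.6196·437.4 = 271.0 mol/h and L = F − V = 166.4 mol/h.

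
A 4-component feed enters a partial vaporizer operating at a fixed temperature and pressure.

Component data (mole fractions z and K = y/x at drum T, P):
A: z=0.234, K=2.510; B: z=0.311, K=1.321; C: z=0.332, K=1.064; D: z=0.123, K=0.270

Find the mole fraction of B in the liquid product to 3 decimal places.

Rachford–Rice: g(β) = Σ zᵢ(Kᵢ−1)/(1+β(Kᵢ−1)) = 0.
Check two-phase: ΣzᵢKᵢ = 1.385 > 1 and Σzᵢ/Kᵢ = 1.096 > 1, so g(0) = 0.385 > 0 and g(1) = -0.096 < 0.
Newton–Raphson from β = 0.5:
  β = 0.500: g = 0.1665, g' = -0.361 → β = 0.962
  β = 0.962: g = -0.0608, g' = -0.846 → β = 0.890
  β = 0.890: g = -0.0076, g' = -0.651 → β = 0.878
Converged at β = 0.878.
Compositions from xᵢ = zᵢ/(1+β(Kᵢ−1)), yᵢ = Kᵢxᵢ:
  A: x = 0.101, y = 0.253
  B: x = 0.243, y = 0.321
  C: x = 0.314, y = 0.334
  D: x = 0.342, y = 0.092

x_B = 0.243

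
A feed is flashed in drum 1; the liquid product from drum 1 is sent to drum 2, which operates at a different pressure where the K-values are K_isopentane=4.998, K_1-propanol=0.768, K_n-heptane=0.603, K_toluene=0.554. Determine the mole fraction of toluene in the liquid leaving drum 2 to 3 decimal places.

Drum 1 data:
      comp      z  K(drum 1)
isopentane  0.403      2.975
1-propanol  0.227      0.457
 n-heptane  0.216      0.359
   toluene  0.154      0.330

x_toluene (drum 2) = 0.257

Drum 1:
Rachford–Rice: g(ψ₁) = Σ zᵢ(Kᵢ−1)/(1+ψ₁(Kᵢ−1)) = 0.
Feasibility: ΣzᵢKᵢ = 1.431, Σzᵢ/Kᵢ = 1.701 — both > 1, two phases present.
Iterate (Newton) starting at ψ₁ = 0.36:
  ψ₁ = 0.360: g = -0.0040, g' = -0.910 → ψ₁ = 0.356
Converged at ψ₁ = 0.356.
Drum-1 compositions:
  isopentane: x = 0.237, y = 0.704
  1-propanol: x = 0.281, y = 0.129
  n-heptane: x = 0.280, y = 0.100
  toluene: x = 0.202, y = 0.067
Drum-2 feed = drum-1 liquid: z₂ = (0.2367, 0.2813, 0.2798, 0.2022).
Drum 2:
Material balance + equilibrium reduce to Σ zᵢ(Kᵢ−1)/(1+ψ₂(Kᵢ−1)) = 0.
Check two-phase: ΣzᵢKᵢ = 1.680 > 1 and Σzᵢ/Kᵢ = 1.243 > 1, so g(0) = 0.680 > 0 and g(1) = -0.243 < 0.
Newton iteration, ψ₂⁰ = 0.5:
  ψ₂ = 0.500: g = -0.0129, g' = -0.575 → ψ₂ = 0.478
Converged at ψ₂ = 0.478.
  isopentane: x = 0.081, y = 0.406
  1-propanol: x = 0.316, y = 0.243
  n-heptane: x = 0.345, y = 0.208
  toluene: x = 0.257, y = 0.142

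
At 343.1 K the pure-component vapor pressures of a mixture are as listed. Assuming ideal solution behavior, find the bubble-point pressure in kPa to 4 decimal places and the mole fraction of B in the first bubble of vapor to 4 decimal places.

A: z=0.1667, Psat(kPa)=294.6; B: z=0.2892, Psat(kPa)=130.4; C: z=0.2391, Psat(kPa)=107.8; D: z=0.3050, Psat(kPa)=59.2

At the bubble point ψ → 0, so ΣzᵢKᵢ = 1 with Kᵢ = Pᵢˢᵃᵗ/P ⇒ P = ΣzᵢPᵢˢᵃᵗ.
P = 0.1667·294.6 + 0.2892·130.4 + 0.2391·107.8 + 0.3050·59.2 = 130.6525 kPa
yᵢ = zᵢPᵢˢᵃᵗ/P ⇒ y_B = 0.2892·130.4/130.6525 = 0.2886

Pbub = 130.6525 kPa, y_B = 0.2886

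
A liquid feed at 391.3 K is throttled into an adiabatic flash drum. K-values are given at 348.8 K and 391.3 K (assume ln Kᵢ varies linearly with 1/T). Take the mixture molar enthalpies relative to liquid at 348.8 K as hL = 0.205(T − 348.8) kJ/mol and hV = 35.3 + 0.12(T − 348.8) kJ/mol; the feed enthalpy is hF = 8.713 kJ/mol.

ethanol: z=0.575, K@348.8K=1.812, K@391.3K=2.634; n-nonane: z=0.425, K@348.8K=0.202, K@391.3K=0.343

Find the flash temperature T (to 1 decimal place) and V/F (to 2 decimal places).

T = 351.4 K, V/F = 0.23

Adiabatic flash: solve Rachford–Rice at each trial T, then check hF = ψ·hV(T) + (1−ψ)·hL(T).
  T = 348.8 K: K = (1.812, 0.202), RR gives ψ = 0.197, H_out = 6.959 kJ/mol
  T = 391.3 K: K = (2.634, 0.343), RR gives ψ = 0.615, H_out = 28.203 kJ/mol
  T = 370.1 K: K = (2.209, 0.267), RR gives ψ = 0.433, H_out = 18.882 kJ/mol
  T = 359.5 K: K = (2.008, 0.234), RR gives ψ = 0.328, H_out = 13.488 kJ/mol
  T = 354.1 K: K = (1.908, 0.217), RR gives ψ = 0.266, H_out = 10.374 kJ/mol
  T = 351.5 K: K = (1.861, 0.210), RR gives ψ = 0.234, H_out = 8.750 kJ/mol
  T = 350.1 K: K = (1.835, 0.206), RR gives ψ = 0.215, H_out = 7.836 kJ/mol
Linear interpolation between T = 350.1 (H_out = 7.836) and T = 351.5 (H_out = 8.750) on hF = 8.713 gives T ≈ 351.4 K, at which ψ = 0.23.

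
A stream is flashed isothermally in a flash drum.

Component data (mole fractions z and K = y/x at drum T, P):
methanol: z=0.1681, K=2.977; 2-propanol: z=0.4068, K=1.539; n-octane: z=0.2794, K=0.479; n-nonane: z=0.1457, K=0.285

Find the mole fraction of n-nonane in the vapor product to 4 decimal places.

y_n-nonane = 0.0622

Rachford–Rice: g(V/F) = Σ zᵢ(Kᵢ−1)/(1+V/F(Kᵢ−1)) = 0.
Check two-phase: ΣzᵢKᵢ = 1.3019 > 1 and Σzᵢ/Kᵢ = 1.4153 > 1, so g(0) = 0.3019 > 0 and g(1) = -0.4153 < 0.
Newton–Raphson from V/F = 0.54:
  V/F = 0.5400: g = -0.04168, g' = -0.5691 → V/F = 0.4668
  V/F = 0.4668: g = -0.00067, g' = -0.5534 → V/F = 0.4656
Converged at V/F = 0.4656.
Compositions from xᵢ = zᵢ/(1+V/F(Kᵢ−1)), yᵢ = Kᵢxᵢ:
  methanol: x = 0.0875, y = 0.2606
  2-propanol: x = 0.3252, y = 0.5005
  n-octane: x = 0.3689, y = 0.1767
  n-nonane: x = 0.2184, y = 0.0622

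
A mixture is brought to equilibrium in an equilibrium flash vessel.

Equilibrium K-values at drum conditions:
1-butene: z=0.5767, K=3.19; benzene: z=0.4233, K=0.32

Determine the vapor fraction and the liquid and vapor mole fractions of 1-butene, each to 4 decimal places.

Binary case is linear: z₁(K₁−1)(1+ψ(K₂−1)) + z₂(K₂−1)(1+ψ(K₁−1)) = 0
⇒ ψ = [z₁(K₁−1)+z₂(K₂−1)] / [−(K₁−1)(K₂−1)] = 0.97513/1.48920 = 0.6548
Compositions from xᵢ = zᵢ/(1+ψ(Kᵢ−1)), yᵢ = Kᵢxᵢ:
  1-butene: x = 0.2369, y = 0.7558
  benzene: x = 0.7631, y = 0.2442

ψ = 0.6548, x_1-butene = 0.2369, y_1-butene = 0.7558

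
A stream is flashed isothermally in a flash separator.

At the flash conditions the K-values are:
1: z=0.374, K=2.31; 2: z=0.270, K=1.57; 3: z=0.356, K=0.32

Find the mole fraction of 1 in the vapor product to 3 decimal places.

y_1 = 0.494

Material balance + equilibrium reduce to Σ zᵢ(Kᵢ−1)/(1+ψ(Kᵢ−1)) = 0.
g(0) = ΣzᵢKᵢ − 1 = 0.402 and g(1) = 1 − Σzᵢ/Kᵢ = -0.446, so a root lies in (0, 1).
Newton–Raphson from ψ = 0.5:
  ψ = 0.500: g = 0.0490, g' = -0.665 → ψ = 0.574
  ψ = 0.574: g = -0.0012, g' = -0.702 → ψ = 0.572
Converged at ψ = 0.572.
Compositions from xᵢ = zᵢ/(1+ψ(Kᵢ−1)), yᵢ = Kᵢxᵢ:
  1: x = 0.214, y = 0.494
  2: x = 0.204, y = 0.320
  3: x = 0.583, y = 0.186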